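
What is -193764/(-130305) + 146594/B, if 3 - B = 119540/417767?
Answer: 2660125387054598/49244909035 ≈ 54018.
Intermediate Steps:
B = 1133761/417767 (B = 3 - 119540/417767 = 1133761/417767 ≈ 2.7139)
-193764/(-130305) + 146594/B = -193764/(-130305) + 146594/(1133761/417767) = -193764*(-1/130305) + 146594*(417767/1133761) = 64588/43435 + 61242135598/1133761 = 2660125387054598/49244909035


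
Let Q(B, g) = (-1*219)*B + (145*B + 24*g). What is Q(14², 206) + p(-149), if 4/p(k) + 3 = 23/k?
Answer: -2246898/235 ≈ -9561.3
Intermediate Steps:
Q(B, g) = -74*B + 24*g (Q(B, g) = -219*B + (24*g + 145*B) = -74*B + 24*g)
p(k) = 4/(-3 + 23/k)
Q(14², 206) + p(-149) = (-74*14² + 24*206) - 4*(-149)/(-23 + 3*(-149)) = (-74*196 + 4944) - 4*(-149)/(-23 - 447) = (-14504 + 4944) - 4*(-149)/(-470) = -9560 - 4*(-149)*(-1/470) = -9560 - 298/235 = -2246898/235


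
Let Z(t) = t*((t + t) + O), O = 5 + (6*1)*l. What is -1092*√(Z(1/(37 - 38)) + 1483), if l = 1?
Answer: -1092*√1474 ≈ -41925.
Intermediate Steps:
O = 11 (O = 5 + (6*1)*1 = 5 + 6*1 = 5 + 6 = 11)
Z(t) = t*(11 + 2*t) (Z(t) = t*((t + t) + 11) = t*(2*t + 11) = t*(11 + 2*t))
-1092*√(Z(1/(37 - 38)) + 1483) = -1092*√((11 + 2/(37 - 38))/(37 - 38) + 1483) = -1092*√((11 + 2/(-1))/(-1) + 1483) = -1092*√(-(11 + 2*(-1)) + 1483) = -1092*√(-(11 - 2) + 1483) = -1092*√(-1*9 + 1483) = -1092*√(-9 + 1483) = -1092*√1474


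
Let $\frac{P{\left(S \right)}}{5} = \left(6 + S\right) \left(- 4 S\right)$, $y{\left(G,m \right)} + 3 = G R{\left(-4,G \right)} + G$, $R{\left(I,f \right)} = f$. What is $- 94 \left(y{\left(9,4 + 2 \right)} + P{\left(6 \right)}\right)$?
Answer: $127182$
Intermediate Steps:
$y{\left(G,m \right)} = -3 + G + G^{2}$ ($y{\left(G,m \right)} = -3 + \left(G G + G\right) = -3 + \left(G^{2} + G\right) = -3 + \left(G + G^{2}\right) = -3 + G + G^{2}$)
$P{\left(S \right)} = - 20 S \left(6 + S\right)$ ($P{\left(S \right)} = 5 \left(6 + S\right) \left(- 4 S\right) = 5 \left(- 4 S \left(6 + S\right)\right) = - 20 S \left(6 + S\right)$)
$- 94 \left(y{\left(9,4 + 2 \right)} + P{\left(6 \right)}\right) = - 94 \left(\left(-3 + 9 + 9^{2}\right) - 120 \left(6 + 6\right)\right) = - 94 \left(\left(-3 + 9 + 81\right) - 120 \cdot 12\right) = - 94 \left(87 - 1440\right) = \left(-94\right) \left(-1353\right) = 127182$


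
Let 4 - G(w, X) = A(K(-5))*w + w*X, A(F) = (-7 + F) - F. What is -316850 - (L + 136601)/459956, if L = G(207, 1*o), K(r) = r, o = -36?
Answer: -72868602053/229978 ≈ -3.1685e+5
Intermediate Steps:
A(F) = -7
G(w, X) = 4 + 7*w - X*w (G(w, X) = 4 - (-7*w + w*X) = 4 - (-7*w + X*w) = 4 + (7*w - X*w) = 4 + 7*w - X*w)
L = 8905 (L = 4 + 7*207 - 1*1*(-36)*207 = 4 + 1449 - 1*(-36)*207 = 4 + 1449 + 7452 = 8905)
-316850 - (L + 136601)/459956 = -316850 - (8905 + 136601)/459956 = -316850 - 145506/459956 = -316850 - 1*72753/229978 = -316850 - 72753/229978 = -72868602053/229978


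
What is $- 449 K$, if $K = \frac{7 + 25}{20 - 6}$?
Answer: $- \frac{7184}{7} \approx -1026.3$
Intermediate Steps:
$K = \frac{16}{7}$ ($K = \frac{32}{14} = 32 \cdot \frac{1}{14} = \frac{16}{7} \approx 2.2857$)
$- 449 K = \left(-449\right) \frac{16}{7} = - \frac{7184}{7}$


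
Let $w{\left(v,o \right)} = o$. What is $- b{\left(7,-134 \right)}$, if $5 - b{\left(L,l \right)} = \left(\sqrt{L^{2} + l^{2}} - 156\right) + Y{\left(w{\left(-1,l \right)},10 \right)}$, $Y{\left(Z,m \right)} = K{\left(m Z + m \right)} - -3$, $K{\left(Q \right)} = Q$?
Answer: $-1488 + \sqrt{18005} \approx -1353.8$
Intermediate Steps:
$Y{\left(Z,m \right)} = 3 + m + Z m$ ($Y{\left(Z,m \right)} = \left(m Z + m\right) - -3 = \left(Z m + m\right) + 3 = \left(m + Z m\right) + 3 = 3 + m + Z m$)
$b{\left(L,l \right)} = 148 - \sqrt{L^{2} + l^{2}} - 10 l$ ($b{\left(L,l \right)} = 5 - \left(\left(\sqrt{L^{2} + l^{2}} - 156\right) + \left(3 + 10 \left(1 + l\right)\right)\right) = 5 - \left(\left(-156 + \sqrt{L^{2} + l^{2}}\right) + \left(3 + \left(10 + 10 l\right)\right)\right) = 5 - \left(\left(-156 + \sqrt{L^{2} + l^{2}}\right) + \left(13 + 10 l\right)\right) = 5 - \left(-143 + \sqrt{L^{2} + l^{2}} + 10 l\right) = 148 - \sqrt{L^{2} + l^{2}} - 10 l$)
$- b{\left(7,-134 \right)} = - (148 - \sqrt{7^{2} + \left(-134\right)^{2}} - -1340) = - (148 - \sqrt{49 + 17956} + 1340) = - (148 - \sqrt{18005} + 1340) = - (1488 - \sqrt{18005}) = -1488 + \sqrt{18005}$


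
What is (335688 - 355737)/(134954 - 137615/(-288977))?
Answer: -1931233291/12999579891 ≈ -0.14856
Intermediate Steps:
(335688 - 355737)/(134954 - 137615/(-288977)) = -20049/(134954 - 137615*(-1/288977)) = -20049/(134954 + 137615/288977) = -20049/38998739673/288977 = -20049*288977/38998739673 = -1931233291/12999579891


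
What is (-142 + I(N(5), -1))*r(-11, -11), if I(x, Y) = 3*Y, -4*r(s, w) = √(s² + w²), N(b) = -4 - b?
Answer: 1595*√2/4 ≈ 563.92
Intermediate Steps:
r(s, w) = -√(s² + w²)/4
(-142 + I(N(5), -1))*r(-11, -11) = (-142 + 3*(-1))*(-√((-11)² + (-11)²)/4) = (-142 - 3)*(-√(121 + 121)/4) = -(-145)*√242/4 = -(-145)*11*√2/4 = -(-1595)*√2/4 = 1595*√2/4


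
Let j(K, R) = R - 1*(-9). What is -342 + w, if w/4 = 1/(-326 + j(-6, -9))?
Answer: -55748/163 ≈ -342.01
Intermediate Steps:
j(K, R) = 9 + R (j(K, R) = R + 9 = 9 + R)
w = -2/163 (w = 4/(-326 + (9 - 9)) = 4/(-326 + 0) = 4/(-326) = 4*(-1/326) = -2/163 ≈ -0.012270)
-342 + w = -342 - 2/163 = -55748/163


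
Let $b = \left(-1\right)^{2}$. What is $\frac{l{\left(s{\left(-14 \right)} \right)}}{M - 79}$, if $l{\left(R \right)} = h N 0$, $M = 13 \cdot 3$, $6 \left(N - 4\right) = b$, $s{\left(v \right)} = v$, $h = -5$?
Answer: $0$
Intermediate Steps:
$b = 1$
$N = \frac{25}{6}$ ($N = 4 + \frac{1}{6} \cdot 1 = 4 + \frac{1}{6} = \frac{25}{6} \approx 4.1667$)
$M = 39$
$l{\left(R \right)} = 0$ ($l{\left(R \right)} = \left(-5\right) \frac{25}{6} \cdot 0 = \left(- \frac{125}{6}\right) 0 = 0$)
$\frac{l{\left(s{\left(-14 \right)} \right)}}{M - 79} = \frac{0}{39 - 79} = \frac{0}{-40} = 0 \left(- \frac{1}{40}\right) = 0$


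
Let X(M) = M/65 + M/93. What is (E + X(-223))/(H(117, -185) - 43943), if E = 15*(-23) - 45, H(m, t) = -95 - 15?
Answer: 2392784/266300385 ≈ 0.0089853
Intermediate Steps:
H(m, t) = -110
X(M) = 158*M/6045 (X(M) = M*(1/65) + M*(1/93) = M/65 + M/93 = 158*M/6045)
E = -390 (E = -345 - 45 = -390)
(E + X(-223))/(H(117, -185) - 43943) = (-390 + (158/6045)*(-223))/(-110 - 43943) = (-390 - 35234/6045)/(-44053) = -2392784/6045*(-1/44053) = 2392784/266300385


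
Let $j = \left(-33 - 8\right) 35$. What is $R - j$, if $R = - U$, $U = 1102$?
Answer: $333$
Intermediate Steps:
$R = -1102$ ($R = \left(-1\right) 1102 = -1102$)
$j = -1435$ ($j = \left(-41\right) 35 = -1435$)
$R - j = -1102 - -1435 = -1102 + 1435 = 333$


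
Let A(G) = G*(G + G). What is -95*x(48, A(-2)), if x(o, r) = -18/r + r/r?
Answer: 475/4 ≈ 118.75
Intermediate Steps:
A(G) = 2*G² (A(G) = G*(2*G) = 2*G²)
x(o, r) = 1 - 18/r (x(o, r) = -18/r + 1 = 1 - 18/r)
-95*x(48, A(-2)) = -95*(-18 + 2*(-2)²)/(2*(-2)²) = -95*(-18 + 2*4)/(2*4) = -95*(-18 + 8)/8 = -95*(-10)/8 = -95*(-5/4) = 475/4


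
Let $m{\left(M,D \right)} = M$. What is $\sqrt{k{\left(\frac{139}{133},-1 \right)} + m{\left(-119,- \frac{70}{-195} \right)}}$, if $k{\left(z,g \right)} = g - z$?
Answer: $\frac{i \sqrt{2141167}}{133} \approx 11.002 i$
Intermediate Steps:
$\sqrt{k{\left(\frac{139}{133},-1 \right)} + m{\left(-119,- \frac{70}{-195} \right)}} = \sqrt{\left(-1 - \frac{139}{133}\right) - 119} = \sqrt{- \frac{272}{133} - 119} = \sqrt{- \frac{16099}{133}} = \frac{i \sqrt{2141167}}{133}$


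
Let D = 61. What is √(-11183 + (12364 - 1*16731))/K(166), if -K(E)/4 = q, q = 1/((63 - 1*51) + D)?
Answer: -365*I*√622/4 ≈ -2275.8*I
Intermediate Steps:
q = 1/73 (q = 1/((63 - 1*51) + 61) = 1/((63 - 51) + 61) = 1/(12 + 61) = 1/73 ≈ 0.013699)
K(E) = -4/73 (K(E) = -4*1/73 = -4/73)
√(-11183 + (12364 - 1*16731))/K(166) = √(-11183 + (12364 - 1*16731))/(-4/73) = √(-11183 + (12364 - 16731))*(-73/4) = √(-11183 - 4367)*(-73/4) = √(-15550)*(-73/4) = (5*I*√622)*(-73/4) = -365*I*√622/4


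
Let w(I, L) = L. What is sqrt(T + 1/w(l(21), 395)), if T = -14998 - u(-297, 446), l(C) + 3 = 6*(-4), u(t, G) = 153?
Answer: 2*I*sqrt(590983595)/395 ≈ 123.09*I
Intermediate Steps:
l(C) = -27 (l(C) = -3 + 6*(-4) = -3 - 24 = -27)
T = -15151 (T = -14998 - 1*153 = -14998 - 153 = -15151)
sqrt(T + 1/w(l(21), 395)) = sqrt(-15151 + 1/395) = sqrt(-5984644/395) = 2*I*sqrt(590983595)/395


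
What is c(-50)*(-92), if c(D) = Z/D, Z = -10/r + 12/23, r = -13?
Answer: 772/325 ≈ 2.3754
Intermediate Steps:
Z = 386/299 (Z = -10/(-13) + 12/23 = -10*(-1/13) + 12*(1/23) = 10/13 + 12/23 = 386/299 ≈ 1.2910)
c(D) = 386/(299*D)
c(-50)*(-92) = ((386/299)/(-50))*(-92) = ((386/299)*(-1/50))*(-92) = -193/7475*(-92) = 772/325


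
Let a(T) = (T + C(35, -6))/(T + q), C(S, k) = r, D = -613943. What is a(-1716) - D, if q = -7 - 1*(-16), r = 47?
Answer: 1048002370/1707 ≈ 6.1394e+5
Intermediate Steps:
C(S, k) = 47
q = 9 (q = -7 + 16 = 9)
a(T) = (47 + T)/(9 + T) (a(T) = (T + 47)/(T + 9) = (47 + T)/(9 + T))
a(-1716) - D = (47 - 1716)/(9 - 1716) - 1*(-613943) = -1669/(-1707) + 613943 = -1/1707*(-1669) + 613943 = 1669/1707 + 613943 = 1048002370/1707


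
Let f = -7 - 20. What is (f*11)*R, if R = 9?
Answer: -2673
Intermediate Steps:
f = -27
(f*11)*R = -27*11*9 = -297*9 = -2673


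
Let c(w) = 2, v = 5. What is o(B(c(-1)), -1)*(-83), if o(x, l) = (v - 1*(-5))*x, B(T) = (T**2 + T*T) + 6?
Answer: -11620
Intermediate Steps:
B(T) = 6 + 2*T**2 (B(T) = (T**2 + T**2) + 6 = 2*T**2 + 6 = 6 + 2*T**2)
o(x, l) = 10*x (o(x, l) = (5 - 1*(-5))*x = (5 + 5)*x = 10*x)
o(B(c(-1)), -1)*(-83) = (10*(6 + 2*2**2))*(-83) = (10*(6 + 2*4))*(-83) = (10*(6 + 8))*(-83) = (10*14)*(-83) = 140*(-83) = -11620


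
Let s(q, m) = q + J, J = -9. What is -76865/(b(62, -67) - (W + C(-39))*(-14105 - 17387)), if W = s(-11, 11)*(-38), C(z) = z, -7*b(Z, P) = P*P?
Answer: -107611/31787127 ≈ -0.0033854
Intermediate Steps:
b(Z, P) = -P²/7 (b(Z, P) = -P*P/7 = -P²/7)
s(q, m) = -9 + q (s(q, m) = q - 9 = -9 + q)
W = 760 (W = (-9 - 11)*(-38) = -20*(-38) = 760)
-76865/(b(62, -67) - (W + C(-39))*(-14105 - 17387)) = -76865/(-⅐*(-67)² - (760 - 39)*(-14105 - 17387)) = -76865/(-⅐*4489 - 721*(-31492)) = -76865/(-4489/7 - 1*(-22705732)) = -76865/(-4489/7 + 22705732) = -76865/158935635/7 = -76865*7/158935635 = -107611/31787127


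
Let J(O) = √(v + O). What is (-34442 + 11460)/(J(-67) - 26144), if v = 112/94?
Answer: 28239546176/32124913685 + 22982*I*√145371/32124913685 ≈ 0.87905 + 0.00027276*I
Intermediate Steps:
v = 56/47 (v = 112*(1/94) = 56/47 ≈ 1.1915)
J(O) = √(56/47 + O)
(-34442 + 11460)/(J(-67) - 26144) = (-34442 + 11460)/(√(2632 + 2209*(-67))/47 - 26144) = -22982/(√(2632 - 148003)/47 - 26144) = -22982/(√(-145371)/47 - 26144) = -22982/((I*√145371)/47 - 26144) = -22982/(I*√145371/47 - 26144) = -22982/(-26144 + I*√145371/47)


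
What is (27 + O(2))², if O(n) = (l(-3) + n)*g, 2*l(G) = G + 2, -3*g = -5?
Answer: 3481/4 ≈ 870.25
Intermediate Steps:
g = 5/3 (g = -⅓*(-5) = 5/3 ≈ 1.6667)
l(G) = 1 + G/2 (l(G) = (G + 2)/2 = (2 + G)/2 = 1 + G/2)
O(n) = -⅚ + 5*n/3 (O(n) = ((1 + (½)*(-3)) + n)*(5/3) = ((1 - 3/2) + n)*(5/3) = (-½ + n)*(5/3) = -⅚ + 5*n/3)
(27 + O(2))² = (27 + (-⅚ + (5/3)*2))² = (27 + (-⅚ + 10/3))² = (27 + 5/2)² = (59/2)² = 3481/4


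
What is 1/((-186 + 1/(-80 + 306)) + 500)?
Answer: 226/70965 ≈ 0.0031847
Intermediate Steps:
1/((-186 + 1/(-80 + 306)) + 500) = 1/((-186 + 1/226) + 500) = 1/(-42035/226 + 500) = 1/(70965/226) = 226/70965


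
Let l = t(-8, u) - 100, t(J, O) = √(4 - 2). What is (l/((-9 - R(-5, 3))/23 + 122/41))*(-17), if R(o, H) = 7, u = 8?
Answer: 32062/43 - 16031*√2/2150 ≈ 735.08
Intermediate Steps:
t(J, O) = √2
l = -100 + √2 (l = √2 - 100 = -100 + √2 ≈ -98.586)
(l/((-9 - R(-5, 3))/23 + 122/41))*(-17) = ((-100 + √2)/((-9 - 1*7)/23 + 122/41))*(-17) = ((-100 + √2)/((-9 - 7)*(1/23) + 122*(1/41)))*(-17) = ((-100 + √2)/(-16*1/23 + 122/41))*(-17) = ((-100 + √2)/(-16/23 + 122/41))*(-17) = ((-100 + √2)/(2150/943))*(-17) = ((-100 + √2)*(943/2150))*(-17) = (-1886/43 + 943*√2/2150)*(-17) = 32062/43 - 16031*√2/2150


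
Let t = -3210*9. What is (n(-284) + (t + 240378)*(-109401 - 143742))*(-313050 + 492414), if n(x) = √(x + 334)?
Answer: -9602557875605376 + 896820*√2 ≈ -9.6026e+15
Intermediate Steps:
n(x) = √(334 + x)
t = -28890
(n(-284) + (t + 240378)*(-109401 - 143742))*(-313050 + 492414) = (√(334 - 284) + (-28890 + 240378)*(-109401 - 143742))*(-313050 + 492414) = (√50 + 211488*(-253143))*179364 = (5*√2 - 53536706784)*179364 = (-53536706784 + 5*√2)*179364 = -9602557875605376 + 896820*√2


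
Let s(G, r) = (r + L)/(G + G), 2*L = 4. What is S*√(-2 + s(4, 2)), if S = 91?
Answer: 91*I*√6/2 ≈ 111.45*I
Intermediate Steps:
L = 2 (L = (½)*4 = 2)
s(G, r) = (2 + r)/(2*G) (s(G, r) = (r + 2)/(G + G) = (2 + r)/((2*G)) = (2 + r)*(1/(2*G)) = (2 + r)/(2*G))
S*√(-2 + s(4, 2)) = 91*√(-2 + (½)*(2 + 2)/4) = 91*√(-2 + (½)*(¼)*4) = 91*√(-2 + ½) = 91*√(-3/2) = 91*(I*√6/2) = 91*I*√6/2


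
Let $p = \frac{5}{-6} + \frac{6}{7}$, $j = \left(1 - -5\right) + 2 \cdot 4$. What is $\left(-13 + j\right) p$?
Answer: $\frac{1}{42} \approx 0.02381$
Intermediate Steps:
$j = 14$ ($j = \left(1 + 5\right) + 8 = 6 + 8 = 14$)
$p = \frac{1}{42}$ ($p = 5 \left(- \frac{1}{6}\right) + 6 \cdot \frac{1}{7} = - \frac{5}{6} + \frac{6}{7} = \frac{1}{42} \approx 0.02381$)
$\left(-13 + j\right) p = \left(-13 + 14\right) \frac{1}{42} = 1 \cdot \frac{1}{42} = \frac{1}{42}$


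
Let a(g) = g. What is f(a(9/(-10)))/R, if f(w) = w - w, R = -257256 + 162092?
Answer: 0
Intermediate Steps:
R = -95164
f(w) = 0
f(a(9/(-10)))/R = 0/(-95164) = 0*(-1/95164) = 0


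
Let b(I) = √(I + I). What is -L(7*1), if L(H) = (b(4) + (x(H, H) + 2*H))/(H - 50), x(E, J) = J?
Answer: 21/43 + 2*√2/43 ≈ 0.55415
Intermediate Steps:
b(I) = √2*√I (b(I) = √(2*I) = √2*√I)
L(H) = (2*√2 + 3*H)/(-50 + H) (L(H) = (√2*√4 + (H + 2*H))/(H - 50) = (√2*2 + 3*H)/(-50 + H) = (2*√2 + 3*H)/(-50 + H))
-L(7*1) = -(2*√2 + 3*(7*1))/(-50 + 7*1) = -(2*√2 + 3*7)/(-50 + 7) = -(2*√2 + 21)/(-43) = -(-1)*(21 + 2*√2)/43 = -(-21/43 - 2*√2/43) = 21/43 + 2*√2/43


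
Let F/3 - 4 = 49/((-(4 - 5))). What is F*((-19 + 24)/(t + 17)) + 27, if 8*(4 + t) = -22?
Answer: 4287/41 ≈ 104.56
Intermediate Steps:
F = 159 (F = 12 + 3*(49/((-(4 - 5)))) = 12 + 3*(49/((-1*(-1)))) = 12 + 3*(49/1) = 12 + 3*(49*1) = 12 + 3*49 = 12 + 147 = 159)
t = -27/4 (t = -4 + (1/8)*(-22) = -4 - 11/4 = -27/4 ≈ -6.7500)
F*((-19 + 24)/(t + 17)) + 27 = 159*((-19 + 24)/(-27/4 + 17)) + 27 = 159*(5/(41/4)) + 27 = 159*(5*(4/41)) + 27 = 159*(20/41) + 27 = 3180/41 + 27 = 4287/41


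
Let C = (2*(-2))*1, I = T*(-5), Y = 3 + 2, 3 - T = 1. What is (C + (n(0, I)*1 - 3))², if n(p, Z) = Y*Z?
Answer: 3249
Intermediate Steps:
T = 2 (T = 3 - 1*1 = 3 - 1 = 2)
Y = 5
I = -10 (I = 2*(-5) = -10)
n(p, Z) = 5*Z
C = -4 (C = -4*1 = -4)
(C + (n(0, I)*1 - 3))² = (-4 + ((5*(-10))*1 - 3))² = (-4 + (-50*1 - 3))² = (-4 + (-50 - 3))² = (-4 - 53)² = (-57)² = 3249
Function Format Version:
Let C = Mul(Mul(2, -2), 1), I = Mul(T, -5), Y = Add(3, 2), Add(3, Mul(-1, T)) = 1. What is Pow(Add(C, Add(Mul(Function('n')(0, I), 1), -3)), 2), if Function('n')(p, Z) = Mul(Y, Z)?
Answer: 3249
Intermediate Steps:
T = 2 (T = Add(3, Mul(-1, 1)) = Add(3, -1) = 2)
Y = 5
I = -10 (I = Mul(2, -5) = -10)
Function('n')(p, Z) = Mul(5, Z)
C = -4 (C = Mul(-4, 1) = -4)
Pow(Add(C, Add(Mul(Function('n')(0, I), 1), -3)), 2) = Pow(Add(-4, Add(Mul(Mul(5, -10), 1), -3)), 2) = Pow(Add(-4, Add(Mul(-50, 1), -3)), 2) = Pow(Add(-4, Add(-50, -3)), 2) = Pow(Add(-4, -53), 2) = Pow(-57, 2) = 3249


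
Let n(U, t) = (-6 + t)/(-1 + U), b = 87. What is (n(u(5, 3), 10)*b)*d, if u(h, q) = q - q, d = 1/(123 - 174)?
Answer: 116/17 ≈ 6.8235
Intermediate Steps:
d = -1/51 (d = 1/(-51) = -1/51 ≈ -0.019608)
u(h, q) = 0
n(U, t) = (-6 + t)/(-1 + U)
(n(u(5, 3), 10)*b)*d = (((-6 + 10)/(-1 + 0))*87)*(-1/51) = ((4/(-1))*87)*(-1/51) = (-1*4*87)*(-1/51) = -4*87*(-1/51) = -348*(-1/51) = 116/17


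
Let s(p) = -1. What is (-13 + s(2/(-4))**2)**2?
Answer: 144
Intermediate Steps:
(-13 + s(2/(-4))**2)**2 = (-13 + (-1)**2)**2 = (-13 + 1)**2 = (-12)**2 = 144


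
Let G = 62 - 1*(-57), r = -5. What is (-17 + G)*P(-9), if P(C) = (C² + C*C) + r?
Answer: 16014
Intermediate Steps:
P(C) = -5 + 2*C² (P(C) = (C² + C*C) - 5 = (C² + C²) - 5 = 2*C² - 5 = -5 + 2*C²)
G = 119 (G = 62 + 57 = 119)
(-17 + G)*P(-9) = (-17 + 119)*(-5 + 2*(-9)²) = 102*(-5 + 2*81) = 102*(-5 + 162) = 102*157 = 16014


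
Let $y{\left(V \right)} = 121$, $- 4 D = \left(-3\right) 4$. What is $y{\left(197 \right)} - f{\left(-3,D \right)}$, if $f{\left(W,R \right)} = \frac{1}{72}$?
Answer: $\frac{8711}{72} \approx 120.99$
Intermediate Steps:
$D = 3$ ($D = - \frac{\left(-3\right) 4}{4} = \left(- \frac{1}{4}\right) \left(-12\right) = 3$)
$f{\left(W,R \right)} = \frac{1}{72}$
$y{\left(197 \right)} - f{\left(-3,D \right)} = 121 - \frac{1}{72} = \frac{8711}{72}$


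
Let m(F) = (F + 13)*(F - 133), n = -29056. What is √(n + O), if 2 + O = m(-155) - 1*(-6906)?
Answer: 2*√4686 ≈ 136.91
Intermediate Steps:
m(F) = (-133 + F)*(13 + F) (m(F) = (13 + F)*(-133 + F) = (-133 + F)*(13 + F))
O = 47800 (O = -2 + ((-1729 + (-155)² - 120*(-155)) - 1*(-6906)) = -2 + ((-1729 + 24025 + 18600) + 6906) = -2 + (40896 + 6906) = -2 + 47802 = 47800)
√(n + O) = √(-29056 + 47800) = √18744 = 2*√4686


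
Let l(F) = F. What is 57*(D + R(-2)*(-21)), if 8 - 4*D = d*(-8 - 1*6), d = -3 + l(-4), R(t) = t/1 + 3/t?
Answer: 2907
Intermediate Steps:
R(t) = t + 3/t (R(t) = t*1 + 3/t = t + 3/t)
d = -7 (d = -3 - 4 = -7)
D = -45/2 (D = 2 - (-7)*(-8 - 1*6)/4 = 2 - (-7)*(-8 - 6)/4 = 2 - (-7)*(-14)/4 = 2 - ¼*98 = 2 - 49/2 = -45/2 ≈ -22.500)
57*(D + R(-2)*(-21)) = 57*(-45/2 + (-2 + 3/(-2))*(-21)) = 57*(-45/2 + (-2 + 3*(-½))*(-21)) = 57*(-45/2 + (-2 - 3/2)*(-21)) = 57*(-45/2 - 7/2*(-21)) = 57*(-45/2 + 147/2) = 57*51 = 2907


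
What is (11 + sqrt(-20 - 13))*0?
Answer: 0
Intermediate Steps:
(11 + sqrt(-20 - 13))*0 = (11 + sqrt(-33))*0 = (11 + I*sqrt(33))*0 = 0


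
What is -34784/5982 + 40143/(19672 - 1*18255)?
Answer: 95423249/4238247 ≈ 22.515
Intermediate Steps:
-34784/5982 + 40143/(19672 - 1*18255) = -34784*1/5982 + 40143/(19672 - 18255) = -17392/2991 + 40143/1417 = 95423249/4238247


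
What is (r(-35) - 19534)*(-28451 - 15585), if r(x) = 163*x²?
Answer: -7932689076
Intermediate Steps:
(r(-35) - 19534)*(-28451 - 15585) = (163*(-35)² - 19534)*(-28451 - 15585) = (163*1225 - 19534)*(-44036) = (199675 - 19534)*(-44036) = 180141*(-44036) = -7932689076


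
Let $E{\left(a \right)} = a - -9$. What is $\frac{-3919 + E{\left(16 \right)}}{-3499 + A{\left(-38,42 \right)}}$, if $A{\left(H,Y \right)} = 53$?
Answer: $\frac{1947}{1723} \approx 1.13$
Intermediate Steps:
$E{\left(a \right)} = 9 + a$ ($E{\left(a \right)} = a + 9 = 9 + a$)
$\frac{-3919 + E{\left(16 \right)}}{-3499 + A{\left(-38,42 \right)}} = \frac{-3919 + \left(9 + 16\right)}{-3499 + 53} = \frac{-3919 + 25}{-3446} = \left(-3894\right) \left(- \frac{1}{3446}\right) = \frac{1947}{1723}$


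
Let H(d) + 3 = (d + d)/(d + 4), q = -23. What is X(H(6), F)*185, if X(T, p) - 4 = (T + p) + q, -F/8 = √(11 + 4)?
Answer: -3848 - 1480*√15 ≈ -9580.0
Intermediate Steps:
F = -8*√15 (F = -8*√(11 + 4) = -8*√15 ≈ -30.984)
H(d) = -3 + 2*d/(4 + d) (H(d) = -3 + (d + d)/(d + 4) = -3 + (2*d)/(4 + d) = -3 + 2*d/(4 + d))
X(T, p) = -19 + T + p (X(T, p) = 4 + ((T + p) - 23) = 4 + (-23 + T + p) = -19 + T + p)
X(H(6), F)*185 = (-19 + (-12 - 1*6)/(4 + 6) - 8*√15)*185 = (-19 + (-12 - 6)/10 - 8*√15)*185 = (-19 + (⅒)*(-18) - 8*√15)*185 = (-19 - 9/5 - 8*√15)*185 = (-104/5 - 8*√15)*185 = -3848 - 1480*√15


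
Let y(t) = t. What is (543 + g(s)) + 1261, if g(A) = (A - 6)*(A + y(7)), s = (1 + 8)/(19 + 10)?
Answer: 1482184/841 ≈ 1762.4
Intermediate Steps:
s = 9/29 ≈ 0.31034
g(A) = (-6 + A)*(7 + A) (g(A) = (A - 6)*(A + 7) = (-6 + A)*(7 + A))
(543 + g(s)) + 1261 = (543 + (-42 + 9/29 + (9/29)²)) + 1261 = (543 + (-42 + 9/29 + 81/841)) + 1261 = (543 - 34980/841) + 1261 = 421683/841 + 1261 = 1482184/841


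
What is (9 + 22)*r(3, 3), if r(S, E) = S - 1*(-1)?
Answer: 124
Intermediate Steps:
r(S, E) = 1 + S (r(S, E) = S + 1 = 1 + S)
(9 + 22)*r(3, 3) = (9 + 22)*(1 + 3) = 31*4 = 124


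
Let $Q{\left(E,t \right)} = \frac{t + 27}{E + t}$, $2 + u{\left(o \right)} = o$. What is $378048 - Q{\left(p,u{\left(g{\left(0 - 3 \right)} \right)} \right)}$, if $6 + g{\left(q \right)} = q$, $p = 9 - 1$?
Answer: $\frac{1134160}{3} \approx 3.7805 \cdot 10^{5}$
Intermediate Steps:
$p = 8$ ($p = 9 - 1 = 8$)
$g{\left(q \right)} = -6 + q$
$u{\left(o \right)} = -2 + o$
$Q{\left(E,t \right)} = \frac{27 + t}{E + t}$
$378048 - Q{\left(p,u{\left(g{\left(0 - 3 \right)} \right)} \right)} = 378048 - \frac{27 + \left(-2 + \left(-6 + \left(0 - 3\right)\right)\right)}{8 + \left(-2 + \left(-6 + \left(0 - 3\right)\right)\right)} = 378048 - \frac{27 - 11}{8 - 11} = 378048 - \frac{1}{-3} \cdot 16 = 378048 - \left(- \frac{1}{3}\right) 16 = 378048 - - \frac{16}{3} = 378048 + \frac{16}{3} = \frac{1134160}{3}$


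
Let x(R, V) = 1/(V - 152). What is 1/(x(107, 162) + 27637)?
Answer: 10/276371 ≈ 3.6183e-5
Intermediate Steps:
x(R, V) = 1/(-152 + V)
1/(x(107, 162) + 27637) = 1/(1/(-152 + 162) + 27637) = 1/(1/10 + 27637) = 1/(276371/10) = 10/276371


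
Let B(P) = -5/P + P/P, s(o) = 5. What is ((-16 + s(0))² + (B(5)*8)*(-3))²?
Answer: 14641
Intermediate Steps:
B(P) = 1 - 5/P (B(P) = -5/P + 1 = 1 - 5/P)
((-16 + s(0))² + (B(5)*8)*(-3))² = ((-16 + 5)² + (((-5 + 5)/5)*8)*(-3))² = ((-11)² + (((⅕)*0)*8)*(-3))² = (121 + (0*8)*(-3))² = (121 + 0*(-3))² = (121 + 0)² = 121² = 14641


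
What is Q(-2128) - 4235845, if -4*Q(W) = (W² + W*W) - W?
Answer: -6500569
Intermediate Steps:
Q(W) = -W²/2 + W/4 (Q(W) = -((W² + W*W) - W)/4 = -((W² + W²) - W)/4 = -(2*W² - W)/4 = -(-W + 2*W²)/4 = -W²/2 + W/4)
Q(-2128) - 4235845 = (¼)*(-2128)*(1 - 2*(-2128)) - 4235845 = (¼)*(-2128)*(1 + 4256) - 4235845 = (¼)*(-2128)*4257 - 4235845 = -2264724 - 4235845 = -6500569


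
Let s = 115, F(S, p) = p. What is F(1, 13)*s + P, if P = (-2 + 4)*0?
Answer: 1495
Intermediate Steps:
P = 0 (P = 2*0 = 0)
F(1, 13)*s + P = 13*115 + 0 = 1495 + 0 = 1495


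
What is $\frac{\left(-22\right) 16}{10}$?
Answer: $- \frac{176}{5} \approx -35.2$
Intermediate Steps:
$\frac{\left(-22\right) 16}{10} = \left(-352\right) \frac{1}{10} = - \frac{176}{5}$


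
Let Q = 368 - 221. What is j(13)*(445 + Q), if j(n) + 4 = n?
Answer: 5328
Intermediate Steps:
Q = 147
j(n) = -4 + n
j(13)*(445 + Q) = (-4 + 13)*(445 + 147) = 9*592 = 5328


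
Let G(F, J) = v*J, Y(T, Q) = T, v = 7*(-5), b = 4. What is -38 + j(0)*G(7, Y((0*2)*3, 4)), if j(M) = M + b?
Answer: -38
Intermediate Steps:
v = -35
j(M) = 4 + M (j(M) = M + 4 = 4 + M)
G(F, J) = -35*J
-38 + j(0)*G(7, Y((0*2)*3, 4)) = -38 + (4 + 0)*(-35*0*2*3) = -38 + 4*(-0*3) = -38 + 4*(-35*0) = -38 + 4*0 = -38 + 0 = -38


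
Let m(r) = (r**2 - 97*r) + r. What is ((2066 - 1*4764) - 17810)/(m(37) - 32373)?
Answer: 5127/8639 ≈ 0.59347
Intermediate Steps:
m(r) = r**2 - 96*r
((2066 - 1*4764) - 17810)/(m(37) - 32373) = ((2066 - 1*4764) - 17810)/(37*(-96 + 37) - 32373) = ((2066 - 4764) - 17810)/(37*(-59) - 32373) = (-2698 - 17810)/(-2183 - 32373) = -20508/(-34556) = -20508*(-1/34556) = 5127/8639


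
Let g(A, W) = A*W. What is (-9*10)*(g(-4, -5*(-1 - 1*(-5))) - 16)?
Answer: -5760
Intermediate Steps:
(-9*10)*(g(-4, -5*(-1 - 1*(-5))) - 16) = (-9*10)*(-(-20)*(-1 - 1*(-5)) - 16) = -90*(-(-20)*(-1 + 5) - 16) = -90*(-(-20)*4 - 16) = -90*(-4*(-20) - 16) = -90*(80 - 16) = -90*64 = -5760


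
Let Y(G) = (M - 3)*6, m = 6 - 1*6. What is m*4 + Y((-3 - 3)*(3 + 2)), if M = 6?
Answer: 18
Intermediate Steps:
m = 0 (m = 6 - 6 = 0)
Y(G) = 18 (Y(G) = (6 - 3)*6 = 3*6 = 18)
m*4 + Y((-3 - 3)*(3 + 2)) = 0*4 + 18 = 0 + 18 = 18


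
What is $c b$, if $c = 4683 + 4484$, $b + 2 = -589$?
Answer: $-5417697$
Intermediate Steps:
$b = -591$ ($b = -2 - 589 = -591$)
$c = 9167$
$c b = 9167 \left(-591\right) = -5417697$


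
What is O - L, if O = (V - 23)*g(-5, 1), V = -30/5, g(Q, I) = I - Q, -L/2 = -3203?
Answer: -6580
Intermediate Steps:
L = 6406 (L = -2*(-3203) = 6406)
V = -6 (V = -30*⅕ = -6)
O = -174 (O = (-6 - 23)*(1 - 1*(-5)) = -29*(1 + 5) = -29*6 = -174)
O - L = -174 - 1*6406 = -174 - 6406 = -6580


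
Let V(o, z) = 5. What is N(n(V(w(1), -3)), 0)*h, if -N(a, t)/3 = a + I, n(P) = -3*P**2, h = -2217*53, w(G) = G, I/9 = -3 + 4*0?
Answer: -35955306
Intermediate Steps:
I = -27 (I = 9*(-3 + 4*0) = 9*(-3 + 0) = 9*(-3) = -27)
h = -117501
N(a, t) = 81 - 3*a (N(a, t) = -3*(a - 27) = -3*(-27 + a) = 81 - 3*a)
N(n(V(w(1), -3)), 0)*h = (81 - (-9)*5**2)*(-117501) = (81 - (-9)*25)*(-117501) = (81 - 3*(-75))*(-117501) = (81 + 225)*(-117501) = 306*(-117501) = -35955306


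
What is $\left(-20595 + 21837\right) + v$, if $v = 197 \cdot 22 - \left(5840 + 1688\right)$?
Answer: $-1952$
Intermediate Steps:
$v = -3194$ ($v = 4334 - 7528 = -3194$)
$\left(-20595 + 21837\right) + v = \left(-20595 + 21837\right) - 3194 = 1242 - 3194 = -1952$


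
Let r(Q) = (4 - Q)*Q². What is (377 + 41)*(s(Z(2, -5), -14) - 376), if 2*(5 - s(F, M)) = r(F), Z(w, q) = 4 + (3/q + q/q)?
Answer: -19182438/125 ≈ -1.5346e+5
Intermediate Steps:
Z(w, q) = 5 + 3/q (Z(w, q) = 4 + (3/q + 1) = 4 + (1 + 3/q) = 5 + 3/q)
r(Q) = Q²*(4 - Q)
s(F, M) = 5 - F²*(4 - F)/2
(377 + 41)*(s(Z(2, -5), -14) - 376) = (377 + 41)*((5 + (5 + 3/(-5))²*(-4 + (5 + 3/(-5)))/2) - 376) = 418*((5 + (5 + 3*(-⅕))²*(-4 + (5 + 3*(-⅕)))/2) - 376) = 418*((5 + (5 - ⅗)²*(-4 + (5 - ⅗))/2) - 376) = 418*((5 + (22/5)²*(-4 + 22/5)/2) - 376) = 418*((5 + (½)*(484/25)*(⅖)) - 376) = 418*((5 + 484/125) - 376) = 418*(1109/125 - 376) = 418*(-45891/125) = -19182438/125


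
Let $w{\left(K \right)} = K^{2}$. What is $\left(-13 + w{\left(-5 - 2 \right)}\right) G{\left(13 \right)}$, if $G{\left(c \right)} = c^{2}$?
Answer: $6084$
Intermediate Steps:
$\left(-13 + w{\left(-5 - 2 \right)}\right) G{\left(13 \right)} = \left(-13 + \left(-5 - 2\right)^{2}\right) 13^{2} = \left(-13 + \left(-5 - 2\right)^{2}\right) 169 = \left(-13 + \left(-7\right)^{2}\right) 169 = \left(-13 + 49\right) 169 = 36 \cdot 169 = 6084$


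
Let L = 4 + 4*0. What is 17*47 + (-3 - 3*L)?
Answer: 784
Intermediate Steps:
L = 4 (L = 4 + 0 = 4)
17*47 + (-3 - 3*L) = 17*47 + (-3 - 3*4) = 799 + (-3 - 12) = 799 - 15 = 784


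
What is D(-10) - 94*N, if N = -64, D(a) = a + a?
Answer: 5996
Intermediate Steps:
D(a) = 2*a
D(-10) - 94*N = 2*(-10) - 94*(-64) = -20 + 6016 = 5996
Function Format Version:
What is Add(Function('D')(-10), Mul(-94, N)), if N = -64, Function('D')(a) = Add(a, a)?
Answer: 5996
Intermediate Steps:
Function('D')(a) = Mul(2, a)
Add(Function('D')(-10), Mul(-94, N)) = Add(Mul(2, -10), Mul(-94, -64)) = Add(-20, 6016) = 5996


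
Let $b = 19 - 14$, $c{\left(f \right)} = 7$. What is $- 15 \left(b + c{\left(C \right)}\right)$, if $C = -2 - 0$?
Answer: $-180$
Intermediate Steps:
$C = -2$ ($C = -2 + 0 = -2$)
$b = 5$
$- 15 \left(b + c{\left(C \right)}\right) = - 15 \left(5 + 7\right) = \left(-15\right) 12 = -180$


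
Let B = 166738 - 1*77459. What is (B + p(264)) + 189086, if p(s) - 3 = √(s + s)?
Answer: 278368 + 4*√33 ≈ 2.7839e+5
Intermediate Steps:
p(s) = 3 + √2*√s (p(s) = 3 + √(s + s) = 3 + √(2*s) = 3 + √2*√s)
B = 89279 (B = 166738 - 77459 = 89279)
(B + p(264)) + 189086 = (89279 + (3 + √2*√264)) + 189086 = (89279 + (3 + √2*(2*√66))) + 189086 = (89279 + (3 + 4*√33)) + 189086 = (89282 + 4*√33) + 189086 = 278368 + 4*√33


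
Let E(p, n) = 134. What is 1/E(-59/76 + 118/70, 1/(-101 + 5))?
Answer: 1/134 ≈ 0.0074627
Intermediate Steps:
1/E(-59/76 + 118/70, 1/(-101 + 5)) = 1/134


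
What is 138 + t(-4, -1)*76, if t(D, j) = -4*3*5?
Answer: -4422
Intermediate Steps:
t(D, j) = -60 (t(D, j) = -12*5 = -60)
138 + t(-4, -1)*76 = 138 - 60*76 = 138 - 4560 = -4422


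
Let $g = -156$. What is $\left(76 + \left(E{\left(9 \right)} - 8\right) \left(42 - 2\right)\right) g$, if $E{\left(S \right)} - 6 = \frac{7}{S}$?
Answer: $- \frac{12688}{3} \approx -4229.3$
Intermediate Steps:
$E{\left(S \right)} = 6 + \frac{7}{S}$
$\left(76 + \left(E{\left(9 \right)} - 8\right) \left(42 - 2\right)\right) g = \left(76 + \left(\left(6 + \frac{7}{9}\right) - 8\right) \left(42 - 2\right)\right) \left(-156\right) = \left(76 + \left(\left(6 + 7 \cdot \frac{1}{9}\right) - 8\right) 40\right) \left(-156\right) = \left(76 + \left(\left(6 + \frac{7}{9}\right) - 8\right) 40\right) \left(-156\right) = \left(76 + \left(\frac{61}{9} - 8\right) 40\right) \left(-156\right) = \left(76 - \frac{440}{9}\right) \left(-156\right) = \frac{244}{9} \left(-156\right) = - \frac{12688}{3}$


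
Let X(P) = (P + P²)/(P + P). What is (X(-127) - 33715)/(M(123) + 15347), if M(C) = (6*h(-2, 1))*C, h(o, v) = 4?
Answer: -33778/18299 ≈ -1.8459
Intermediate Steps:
X(P) = (P + P²)/(2*P) (X(P) = (P + P²)/((2*P)) = (P + P²)*(1/(2*P)) = (P + P²)/(2*P))
M(C) = 24*C (M(C) = (6*4)*C = 24*C)
(X(-127) - 33715)/(M(123) + 15347) = ((½ + (½)*(-127)) - 33715)/(24*123 + 15347) = ((½ - 127/2) - 33715)/(2952 + 15347) = (-63 - 33715)/18299 = -33778*1/18299 = -33778/18299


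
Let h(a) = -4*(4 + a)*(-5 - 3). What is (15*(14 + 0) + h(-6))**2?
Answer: 21316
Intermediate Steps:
h(a) = 128 + 32*a (h(a) = -4*(4 + a)*(-8) = -4*(-32 - 8*a) = 128 + 32*a)
(15*(14 + 0) + h(-6))**2 = (15*(14 + 0) + (128 + 32*(-6)))**2 = (15*14 + (128 - 192))**2 = (210 - 64)**2 = 146**2 = 21316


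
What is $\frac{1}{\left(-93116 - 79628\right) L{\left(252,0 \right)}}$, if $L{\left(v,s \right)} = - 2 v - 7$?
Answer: $\frac{1}{88272184} \approx 1.1329 \cdot 10^{-8}$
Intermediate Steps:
$L{\left(v,s \right)} = -7 - 2 v$
$\frac{1}{\left(-93116 - 79628\right) L{\left(252,0 \right)}} = \frac{1}{\left(-93116 - 79628\right) \left(-7 - 504\right)} = \frac{1}{\left(-172744\right) \left(-7 - 504\right)} = - \frac{1}{172744 \left(-511\right)} = \left(- \frac{1}{172744}\right) \left(- \frac{1}{511}\right) = \frac{1}{88272184}$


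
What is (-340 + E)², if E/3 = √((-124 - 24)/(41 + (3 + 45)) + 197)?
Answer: 10444865/89 - 2040*√1547265/89 ≈ 88846.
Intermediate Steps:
E = 3*√1547265/89 (E = 3*√((-124 - 24)/(41 + (3 + 45)) + 197) = 3*√(-148/(41 + 48) + 197) = 3*√(-148/89 + 197) = 3*√(17385/89) = 3*(√1547265/89) = 3*√1547265/89 ≈ 41.929)
(-340 + E)² = (-340 + 3*√1547265/89)²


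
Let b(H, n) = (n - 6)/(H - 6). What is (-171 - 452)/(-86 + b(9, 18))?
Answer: 623/82 ≈ 7.5976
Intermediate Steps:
b(H, n) = (-6 + n)/(-6 + H)
(-171 - 452)/(-86 + b(9, 18)) = (-171 - 452)/(-86 + (-6 + 18)/(-6 + 9)) = -623/(-86 + 12/3) = -623/(-86 + (⅓)*12) = -623/(-86 + 4) = -623/(-82) = -623*(-1/82) = 623/82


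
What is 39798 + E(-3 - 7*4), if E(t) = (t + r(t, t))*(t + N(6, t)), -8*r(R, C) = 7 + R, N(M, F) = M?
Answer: 40498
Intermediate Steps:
r(R, C) = -7/8 - R/8 (r(R, C) = -(7 + R)/8 = -7/8 - R/8)
E(t) = (6 + t)*(-7/8 + 7*t/8) (E(t) = (t + (-7/8 - t/8))*(t + 6) = (-7/8 + 7*t/8)*(6 + t) = (6 + t)*(-7/8 + 7*t/8))
39798 + E(-3 - 7*4) = 39798 + (-21/4 + 7*(-3 - 7*4)²/8 + 35*(-3 - 7*4)/8) = 39798 + (-21/4 + 7*(-3 - 28)²/8 + 35*(-3 - 28)/8) = 39798 + (-21/4 + (7/8)*(-31)² + (35/8)*(-31)) = 39798 + (-21/4 + (7/8)*961 - 1085/8) = 39798 + (-21/4 + 6727/8 - 1085/8) = 39798 + 700 = 40498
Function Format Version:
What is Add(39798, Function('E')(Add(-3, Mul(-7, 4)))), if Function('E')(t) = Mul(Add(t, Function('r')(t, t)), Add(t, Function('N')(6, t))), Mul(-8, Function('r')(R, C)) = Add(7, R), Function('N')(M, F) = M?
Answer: 40498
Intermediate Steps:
Function('r')(R, C) = Add(Rational(-7, 8), Mul(Rational(-1, 8), R)) (Function('r')(R, C) = Mul(Rational(-1, 8), Add(7, R)) = Add(Rational(-7, 8), Mul(Rational(-1, 8), R)))
Function('E')(t) = Mul(Add(6, t), Add(Rational(-7, 8), Mul(Rational(7, 8), t))) (Function('E')(t) = Mul(Add(t, Add(Rational(-7, 8), Mul(Rational(-1, 8), t))), Add(t, 6)) = Mul(Add(Rational(-7, 8), Mul(Rational(7, 8), t)), Add(6, t)) = Mul(Add(6, t), Add(Rational(-7, 8), Mul(Rational(7, 8), t))))
Add(39798, Function('E')(Add(-3, Mul(-7, 4)))) = Add(39798, Add(Rational(-21, 4), Mul(Rational(7, 8), Pow(Add(-3, Mul(-7, 4)), 2)), Mul(Rational(35, 8), Add(-3, Mul(-7, 4))))) = Add(39798, Add(Rational(-21, 4), Mul(Rational(7, 8), Pow(Add(-3, -28), 2)), Mul(Rational(35, 8), Add(-3, -28)))) = Add(39798, Add(Rational(-21, 4), Mul(Rational(7, 8), Pow(-31, 2)), Mul(Rational(35, 8), -31))) = Add(39798, Add(Rational(-21, 4), Mul(Rational(7, 8), 961), Rational(-1085, 8))) = Add(39798, Add(Rational(-21, 4), Rational(6727, 8), Rational(-1085, 8))) = Add(39798, 700) = 40498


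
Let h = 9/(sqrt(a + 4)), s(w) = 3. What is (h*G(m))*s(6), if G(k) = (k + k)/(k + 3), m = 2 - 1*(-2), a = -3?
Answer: 216/7 ≈ 30.857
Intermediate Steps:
m = 4 (m = 2 + 2 = 4)
G(k) = 2*k/(3 + k) (G(k) = (2*k)/(3 + k) = 2*k/(3 + k))
h = 9 (h = 9/(sqrt(-3 + 4)) = 9/(sqrt(1)) = 9/1 = 9*1 = 9)
(h*G(m))*s(6) = (9*(2*4/(3 + 4)))*3 = (9*(2*4/7))*3 = (9*(2*4*(1/7)))*3 = (9*(8/7))*3 = (72/7)*3 = 216/7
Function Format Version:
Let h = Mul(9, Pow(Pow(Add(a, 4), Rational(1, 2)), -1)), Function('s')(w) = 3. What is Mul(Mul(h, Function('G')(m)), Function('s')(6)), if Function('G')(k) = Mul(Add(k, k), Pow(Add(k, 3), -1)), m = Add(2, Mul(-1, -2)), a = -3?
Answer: Rational(216, 7) ≈ 30.857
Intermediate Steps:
m = 4 (m = Add(2, 2) = 4)
Function('G')(k) = Mul(2, k, Pow(Add(3, k), -1)) (Function('G')(k) = Mul(Mul(2, k), Pow(Add(3, k), -1)) = Mul(2, k, Pow(Add(3, k), -1)))
h = 9 (h = Mul(9, Pow(Pow(Add(-3, 4), Rational(1, 2)), -1)) = Mul(9, Pow(Pow(1, Rational(1, 2)), -1)) = Mul(9, Pow(1, -1)) = Mul(9, 1) = 9)
Mul(Mul(h, Function('G')(m)), Function('s')(6)) = Mul(Mul(9, Mul(2, 4, Pow(Add(3, 4), -1))), 3) = Mul(Mul(9, Mul(2, 4, Pow(7, -1))), 3) = Mul(Mul(9, Mul(2, 4, Rational(1, 7))), 3) = Mul(Mul(9, Rational(8, 7)), 3) = Mul(Rational(72, 7), 3) = Rational(216, 7)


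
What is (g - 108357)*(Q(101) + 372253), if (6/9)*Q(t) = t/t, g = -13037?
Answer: -45189462773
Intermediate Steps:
Q(t) = 3/2 (Q(t) = 3*(t/t)/2 = (3/2)*1 = 3/2)
(g - 108357)*(Q(101) + 372253) = (-13037 - 108357)*(3/2 + 372253) = -121394*744509/2 = -45189462773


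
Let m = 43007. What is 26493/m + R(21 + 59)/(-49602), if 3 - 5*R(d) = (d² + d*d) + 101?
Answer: 3562616608/5333083035 ≈ 0.66802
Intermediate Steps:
R(d) = -98/5 - 2*d²/5 (R(d) = ⅗ - ((d² + d*d) + 101)/5 = ⅗ - ((d² + d²) + 101)/5 = ⅗ - (2*d² + 101)/5 = ⅗ - (101 + 2*d²)/5 = ⅗ + (-101/5 - 2*d²/5) = -98/5 - 2*d²/5)
26493/m + R(21 + 59)/(-49602) = 26493/43007 + (-98/5 - 2*(21 + 59)²/5)/(-49602) = 26493*(1/43007) + (-98/5 - ⅖*80²)*(-1/49602) = 26493/43007 + (-98/5 - ⅖*6400)*(-1/49602) = 26493/43007 + (-98/5 - 2560)*(-1/49602) = 26493/43007 - 12898/5*(-1/49602) = 26493/43007 + 6449/124005 = 3562616608/5333083035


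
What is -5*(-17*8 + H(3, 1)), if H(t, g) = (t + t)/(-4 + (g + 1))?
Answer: 695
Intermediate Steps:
H(t, g) = 2*t/(-3 + g) (H(t, g) = (2*t)/(-4 + (1 + g)) = (2*t)/(-3 + g) = 2*t/(-3 + g))
-5*(-17*8 + H(3, 1)) = -5*(-17*8 + 2*3/(-3 + 1)) = -5*(-136 + 2*3/(-2)) = -5*(-136 + 2*3*(-½)) = -5*(-136 - 3) = -5*(-139) = 695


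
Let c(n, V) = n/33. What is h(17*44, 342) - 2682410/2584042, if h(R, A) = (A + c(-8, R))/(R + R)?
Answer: -25820597801/31892246364 ≈ -0.80962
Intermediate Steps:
c(n, V) = n/33 (c(n, V) = n*(1/33) = n/33)
h(R, A) = (-8/33 + A)/(2*R) (h(R, A) = (A + (1/33)*(-8))/(R + R) = (A - 8/33)/((2*R)) = (-8/33 + A)*(1/(2*R)) = (-8/33 + A)/(2*R))
h(17*44, 342) - 2682410/2584042 = (-8 + 33*342)/(66*((17*44))) - 2682410/2584042 = (1/66)*(-8 + 11286)/748 - 2682410/2584042 = (1/66)*(1/748)*11278 - 1*1341205/1292021 = 5639/24684 - 1341205/1292021 = -25820597801/31892246364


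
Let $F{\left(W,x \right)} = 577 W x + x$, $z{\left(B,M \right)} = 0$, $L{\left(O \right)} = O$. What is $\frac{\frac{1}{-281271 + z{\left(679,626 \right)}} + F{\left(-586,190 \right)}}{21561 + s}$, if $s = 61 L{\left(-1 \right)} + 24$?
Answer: $- \frac{18069690040291}{6054077004} \approx -2984.7$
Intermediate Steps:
$F{\left(W,x \right)} = x + 577 W x$ ($F{\left(W,x \right)} = 577 W x + x = x + 577 W x$)
$s = -37$ ($s = 61 \left(-1\right) + 24 = -61 + 24 = -37$)
$\frac{\frac{1}{-281271 + z{\left(679,626 \right)}} + F{\left(-586,190 \right)}}{21561 + s} = \frac{\frac{1}{-281271 + 0} + 190 \left(1 + 577 \left(-586\right)\right)}{21561 - 37} = \frac{\frac{1}{-281271} + 190 \left(1 - 338122\right)}{21524} = \left(- \frac{1}{281271} + 190 \left(-338121\right)\right) \frac{1}{21524} = \left(- \frac{1}{281271} - 64242990\right) \frac{1}{21524} = \left(- \frac{18069690040291}{281271}\right) \frac{1}{21524} = - \frac{18069690040291}{6054077004}$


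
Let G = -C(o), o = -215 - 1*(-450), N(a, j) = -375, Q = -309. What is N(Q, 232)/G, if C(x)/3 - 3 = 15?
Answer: 125/18 ≈ 6.9444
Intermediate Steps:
o = 235 (o = -215 + 450 = 235)
C(x) = 54 (C(x) = 9 + 3*15 = 9 + 45 = 54)
G = -54 (G = -1*54 = -54)
N(Q, 232)/G = -375/(-54) = -375*(-1/54) = 125/18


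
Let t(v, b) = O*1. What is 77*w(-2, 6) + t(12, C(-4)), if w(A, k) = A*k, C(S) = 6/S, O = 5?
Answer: -919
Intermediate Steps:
t(v, b) = 5 (t(v, b) = 5*1 = 5)
77*w(-2, 6) + t(12, C(-4)) = 77*(-2*6) + 5 = 77*(-12) + 5 = -924 + 5 = -919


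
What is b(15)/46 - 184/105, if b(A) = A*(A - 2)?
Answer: 12011/4830 ≈ 2.4867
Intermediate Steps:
b(A) = A*(-2 + A)
b(15)/46 - 184/105 = (15*(-2 + 15))/46 - 184/105 = (15*13)*(1/46) - 184*1/105 = 195*(1/46) - 184/105 = 195/46 - 184/105 = 12011/4830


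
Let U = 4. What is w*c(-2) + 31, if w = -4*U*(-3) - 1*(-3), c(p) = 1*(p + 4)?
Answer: 133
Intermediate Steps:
c(p) = 4 + p (c(p) = 1*(4 + p) = 4 + p)
w = 51 (w = -4*4*(-3) - 1*(-3) = -16*(-3) + 3 = 48 + 3 = 51)
w*c(-2) + 31 = 51*(4 - 2) + 31 = 51*2 + 31 = 102 + 31 = 133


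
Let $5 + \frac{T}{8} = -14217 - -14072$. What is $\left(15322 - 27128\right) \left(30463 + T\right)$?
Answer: $-345478978$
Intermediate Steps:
$T = -1200$ ($T = -40 + 8 \left(-14217 - -14072\right) = -40 + 8 \left(-14217 + 14072\right) = -40 + 8 \left(-145\right) = -40 - 1160 = -1200$)
$\left(15322 - 27128\right) \left(30463 + T\right) = \left(15322 - 27128\right) \left(30463 - 1200\right) = \left(-11806\right) 29263 = -345478978$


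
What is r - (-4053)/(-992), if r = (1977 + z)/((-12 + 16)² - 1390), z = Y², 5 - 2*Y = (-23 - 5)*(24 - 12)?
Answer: -18183847/681504 ≈ -26.682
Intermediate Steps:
Y = 341/2 (Y = 5/2 - (-23 - 5)*(24 - 12)/2 = 5/2 - (-14)*12 = 5/2 - ½*(-336) = 5/2 + 168 = 341/2 ≈ 170.50)
z = 116281/4 (z = (341/2)² = 116281/4 ≈ 29070.)
r = -124189/5496 (r = (1977 + 116281/4)/((-12 + 16)² - 1390) = 124189/(4*(4² - 1390)) = 124189/(4*(16 - 1390)) = (124189/4)/(-1374) = (124189/4)*(-1/1374) = -124189/5496 ≈ -22.596)
r - (-4053)/(-992) = -124189/5496 - (-4053)/(-992) = -124189/5496 - (-4053)*(-1)/992 = -124189/5496 - 1*4053/992 = -124189/5496 - 4053/992 = -18183847/681504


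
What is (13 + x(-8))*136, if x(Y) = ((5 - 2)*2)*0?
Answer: 1768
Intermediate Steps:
x(Y) = 0 (x(Y) = (3*2)*0 = 6*0 = 0)
(13 + x(-8))*136 = (13 + 0)*136 = 13*136 = 1768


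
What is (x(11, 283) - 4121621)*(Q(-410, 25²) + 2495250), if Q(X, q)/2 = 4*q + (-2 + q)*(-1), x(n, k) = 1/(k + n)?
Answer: -1514092261476646/147 ≈ -1.0300e+13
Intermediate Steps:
Q(X, q) = 4 + 6*q (Q(X, q) = 2*(4*q + (-2 + q)*(-1)) = 2*(4*q + (2 - q)) = 2*(2 + 3*q) = 4 + 6*q)
(x(11, 283) - 4121621)*(Q(-410, 25²) + 2495250) = (1/(283 + 11) - 4121621)*((4 + 6*25²) + 2495250) = (1/294 - 4121621)*((4 + 6*625) + 2495250) = (1/294 - 4121621)*((4 + 3750) + 2495250) = -1211756573*(3754 + 2495250)/294 = -1211756573/294*2499004 = -1514092261476646/147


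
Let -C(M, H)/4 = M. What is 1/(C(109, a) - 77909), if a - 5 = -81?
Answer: -1/78345 ≈ -1.2764e-5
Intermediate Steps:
a = -76 (a = 5 - 81 = -76)
C(M, H) = -4*M
1/(C(109, a) - 77909) = 1/(-4*109 - 77909) = 1/(-436 - 77909) = 1/(-78345) = -1/78345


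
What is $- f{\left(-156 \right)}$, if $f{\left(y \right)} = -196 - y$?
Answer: $40$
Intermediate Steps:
$- f{\left(-156 \right)} = - (-196 - -156) = - (-196 + 156) = \left(-1\right) \left(-40\right) = 40$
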